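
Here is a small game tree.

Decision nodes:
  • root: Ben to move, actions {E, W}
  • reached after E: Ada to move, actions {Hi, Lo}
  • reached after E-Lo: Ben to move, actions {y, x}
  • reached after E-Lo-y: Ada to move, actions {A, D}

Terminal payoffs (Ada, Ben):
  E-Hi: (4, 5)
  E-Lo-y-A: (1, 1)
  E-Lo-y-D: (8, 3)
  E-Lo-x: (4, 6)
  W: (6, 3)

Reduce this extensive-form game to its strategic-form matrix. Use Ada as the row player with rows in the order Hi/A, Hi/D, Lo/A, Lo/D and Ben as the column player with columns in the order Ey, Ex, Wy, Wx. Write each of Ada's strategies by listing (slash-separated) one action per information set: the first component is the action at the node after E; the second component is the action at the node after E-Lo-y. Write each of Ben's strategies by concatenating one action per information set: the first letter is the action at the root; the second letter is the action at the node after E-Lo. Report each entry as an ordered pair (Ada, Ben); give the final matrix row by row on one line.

           Ey       Ex       Wy       Wx
Hi/A    (4,5)    (4,5)    (6,3)    (6,3)
Hi/D    (4,5)    (4,5)    (6,3)    (6,3)
Lo/A    (1,1)    (4,6)    (6,3)    (6,3)
Lo/D    (8,3)    (4,6)    (6,3)    (6,3)

Hi/A: (4,5) (4,5) (6,3) (6,3) | Hi/D: (4,5) (4,5) (6,3) (6,3) | Lo/A: (1,1) (4,6) (6,3) (6,3) | Lo/D: (8,3) (4,6) (6,3) (6,3)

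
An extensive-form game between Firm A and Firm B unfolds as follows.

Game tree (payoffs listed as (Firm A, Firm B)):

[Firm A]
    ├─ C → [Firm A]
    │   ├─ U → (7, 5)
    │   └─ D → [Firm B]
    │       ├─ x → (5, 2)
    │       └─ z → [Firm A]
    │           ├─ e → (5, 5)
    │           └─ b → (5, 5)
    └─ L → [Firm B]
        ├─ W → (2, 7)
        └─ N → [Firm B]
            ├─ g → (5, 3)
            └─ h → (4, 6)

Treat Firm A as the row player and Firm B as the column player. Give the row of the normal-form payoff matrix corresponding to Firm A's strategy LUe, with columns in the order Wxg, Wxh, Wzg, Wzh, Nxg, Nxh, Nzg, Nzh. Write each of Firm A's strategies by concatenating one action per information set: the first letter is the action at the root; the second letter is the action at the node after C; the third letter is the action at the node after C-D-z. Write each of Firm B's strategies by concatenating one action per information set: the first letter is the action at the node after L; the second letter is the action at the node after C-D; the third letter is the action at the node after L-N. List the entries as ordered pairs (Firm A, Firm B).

vs Wxg: Firm A plays L → Firm B plays W at [L] → (2, 7)
vs Wxh: Firm A plays L → Firm B plays W at [L] → (2, 7)
vs Wzg: Firm A plays L → Firm B plays W at [L] → (2, 7)
vs Wzh: Firm A plays L → Firm B plays W at [L] → (2, 7)
vs Nxg: Firm A plays L → Firm B plays N at [L] → Firm B plays g at [L-N] → (5, 3)
vs Nxh: Firm A plays L → Firm B plays N at [L] → Firm B plays h at [L-N] → (4, 6)
vs Nzg: Firm A plays L → Firm B plays N at [L] → Firm B plays g at [L-N] → (5, 3)
vs Nzh: Firm A plays L → Firm B plays N at [L] → Firm B plays h at [L-N] → (4, 6)

(2,7) (2,7) (2,7) (2,7) (5,3) (4,6) (5,3) (4,6)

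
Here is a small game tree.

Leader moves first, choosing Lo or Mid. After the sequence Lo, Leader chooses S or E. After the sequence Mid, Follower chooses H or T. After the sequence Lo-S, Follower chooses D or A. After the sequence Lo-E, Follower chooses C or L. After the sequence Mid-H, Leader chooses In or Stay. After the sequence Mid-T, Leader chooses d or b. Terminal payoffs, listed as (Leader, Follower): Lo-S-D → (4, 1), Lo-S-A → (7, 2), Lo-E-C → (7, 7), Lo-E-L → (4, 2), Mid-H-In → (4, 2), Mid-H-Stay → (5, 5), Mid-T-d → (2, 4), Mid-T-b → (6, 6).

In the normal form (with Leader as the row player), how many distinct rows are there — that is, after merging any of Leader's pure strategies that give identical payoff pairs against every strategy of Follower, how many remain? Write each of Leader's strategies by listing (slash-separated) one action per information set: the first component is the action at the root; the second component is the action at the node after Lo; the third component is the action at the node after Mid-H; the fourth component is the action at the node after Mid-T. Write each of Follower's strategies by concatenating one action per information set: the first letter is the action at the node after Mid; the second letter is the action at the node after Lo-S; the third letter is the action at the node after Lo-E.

6

Leader has 16 pure strategies: Lo/S/In/d, Lo/S/In/b, Lo/S/Stay/d, Lo/S/Stay/b, Lo/E/In/d, Lo/E/In/b, Lo/E/Stay/d, Lo/E/Stay/b, Mid/S/In/d, Mid/S/In/b, Mid/S/Stay/d, Mid/S/Stay/b, Mid/E/In/d, Mid/E/In/b, Mid/E/Stay/d, Mid/E/Stay/b. Columns: HDC, HDL, HAC, HAL, TDC, TDL, TAC, TAL.
{Lo/S/In/d, Lo/S/In/b, Lo/S/Stay/d, Lo/S/Stay/b} → row (4,1) (4,1) (7,2) (7,2) (4,1) (4,1) (7,2) (7,2)
{Lo/E/In/d, Lo/E/In/b, Lo/E/Stay/d, Lo/E/Stay/b} → row (7,7) (4,2) (7,7) (4,2) (7,7) (4,2) (7,7) (4,2)
{Mid/S/In/d, Mid/E/In/d} → row (4,2) (4,2) (4,2) (4,2) (2,4) (2,4) (2,4) (2,4)
{Mid/S/In/b, Mid/E/In/b} → row (4,2) (4,2) (4,2) (4,2) (6,6) (6,6) (6,6) (6,6)
{Mid/S/Stay/d, Mid/E/Stay/d} → row (5,5) (5,5) (5,5) (5,5) (2,4) (2,4) (2,4) (2,4)
{Mid/S/Stay/b, Mid/E/Stay/b} → row (5,5) (5,5) (5,5) (5,5) (6,6) (6,6) (6,6) (6,6)
That's 6 distinct rows out of 16 strategies.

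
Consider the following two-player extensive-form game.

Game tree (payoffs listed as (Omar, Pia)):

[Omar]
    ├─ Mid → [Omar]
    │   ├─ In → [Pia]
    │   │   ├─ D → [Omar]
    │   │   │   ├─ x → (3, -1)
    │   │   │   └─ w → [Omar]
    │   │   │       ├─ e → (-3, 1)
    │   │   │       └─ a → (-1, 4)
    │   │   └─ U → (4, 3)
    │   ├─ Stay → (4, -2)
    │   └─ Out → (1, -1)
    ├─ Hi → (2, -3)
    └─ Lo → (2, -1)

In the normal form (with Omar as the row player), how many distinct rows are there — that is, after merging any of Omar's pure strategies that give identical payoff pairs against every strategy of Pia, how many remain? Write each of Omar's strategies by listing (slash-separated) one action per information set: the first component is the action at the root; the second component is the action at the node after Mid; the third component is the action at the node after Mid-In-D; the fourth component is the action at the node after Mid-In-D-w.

Omar has 36 pure strategies: Mid/In/x/e, Mid/In/x/a, Mid/In/w/e, Mid/In/w/a, Mid/Stay/x/e, Mid/Stay/x/a, Mid/Stay/w/e, Mid/Stay/w/a, Mid/Out/x/e, Mid/Out/x/a, Mid/Out/w/e, Mid/Out/w/a, Hi/In/x/e, Hi/In/x/a, Hi/In/w/e, Hi/In/w/a, Hi/Stay/x/e, Hi/Stay/x/a, Hi/Stay/w/e, Hi/Stay/w/a, Hi/Out/x/e, Hi/Out/x/a, Hi/Out/w/e, Hi/Out/w/a, Lo/In/x/e, Lo/In/x/a, Lo/In/w/e, Lo/In/w/a, Lo/Stay/x/e, Lo/Stay/x/a, Lo/Stay/w/e, Lo/Stay/w/a, Lo/Out/x/e, Lo/Out/x/a, Lo/Out/w/e, Lo/Out/w/a. Columns: D, U.
{Mid/In/x/e, Mid/In/x/a} → row (3,-1) (4,3)
{Mid/In/w/e} → row (-3,1) (4,3)
{Mid/In/w/a} → row (-1,4) (4,3)
{Mid/Stay/x/e, Mid/Stay/x/a, Mid/Stay/w/e, Mid/Stay/w/a} → row (4,-2) (4,-2)
{Mid/Out/x/e, Mid/Out/x/a, Mid/Out/w/e, Mid/Out/w/a} → row (1,-1) (1,-1)
{Hi/In/x/e, Hi/In/x/a, Hi/In/w/e, Hi/In/w/a, Hi/Stay/x/e, Hi/Stay/x/a, Hi/Stay/w/e, Hi/Stay/w/a, Hi/Out/x/e, Hi/Out/x/a, Hi/Out/w/e, Hi/Out/w/a} → row (2,-3) (2,-3)
{Lo/In/x/e, Lo/In/x/a, Lo/In/w/e, Lo/In/w/a, Lo/Stay/x/e, Lo/Stay/x/a, Lo/Stay/w/e, Lo/Stay/w/a, Lo/Out/x/e, Lo/Out/x/a, Lo/Out/w/e, Lo/Out/w/a} → row (2,-1) (2,-1)
That's 7 distinct rows out of 36 strategies.

7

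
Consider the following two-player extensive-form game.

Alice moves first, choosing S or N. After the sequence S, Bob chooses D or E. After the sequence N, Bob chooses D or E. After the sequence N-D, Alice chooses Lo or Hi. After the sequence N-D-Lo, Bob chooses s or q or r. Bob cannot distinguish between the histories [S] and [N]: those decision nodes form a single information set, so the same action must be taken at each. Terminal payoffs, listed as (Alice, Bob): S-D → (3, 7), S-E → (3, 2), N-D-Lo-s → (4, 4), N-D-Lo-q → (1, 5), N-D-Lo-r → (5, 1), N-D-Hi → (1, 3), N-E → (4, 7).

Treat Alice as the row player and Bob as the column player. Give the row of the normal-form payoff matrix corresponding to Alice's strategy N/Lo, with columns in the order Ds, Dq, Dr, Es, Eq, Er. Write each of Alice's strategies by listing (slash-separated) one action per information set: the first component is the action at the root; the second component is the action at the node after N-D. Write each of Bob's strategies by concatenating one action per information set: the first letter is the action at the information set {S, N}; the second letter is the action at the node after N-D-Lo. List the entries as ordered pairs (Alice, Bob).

(4,4) (1,5) (5,1) (4,7) (4,7) (4,7)

vs Ds: Alice plays N → Bob plays D at [N] → Alice plays Lo at [N-D] → Bob plays s at [N-D-Lo] → (4, 4)
vs Dq: Alice plays N → Bob plays D at [N] → Alice plays Lo at [N-D] → Bob plays q at [N-D-Lo] → (1, 5)
vs Dr: Alice plays N → Bob plays D at [N] → Alice plays Lo at [N-D] → Bob plays r at [N-D-Lo] → (5, 1)
vs Es: Alice plays N → Bob plays E at [N] → (4, 7)
vs Eq: Alice plays N → Bob plays E at [N] → (4, 7)
vs Er: Alice plays N → Bob plays E at [N] → (4, 7)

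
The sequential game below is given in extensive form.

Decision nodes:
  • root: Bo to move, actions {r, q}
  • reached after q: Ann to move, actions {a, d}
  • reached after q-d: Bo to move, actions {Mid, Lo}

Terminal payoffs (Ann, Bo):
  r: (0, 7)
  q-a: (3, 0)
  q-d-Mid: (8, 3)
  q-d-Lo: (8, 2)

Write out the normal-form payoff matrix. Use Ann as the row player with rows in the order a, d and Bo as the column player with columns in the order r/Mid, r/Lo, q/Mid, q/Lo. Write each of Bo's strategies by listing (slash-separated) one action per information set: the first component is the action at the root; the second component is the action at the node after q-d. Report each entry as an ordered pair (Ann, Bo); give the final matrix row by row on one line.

Row a: r/Mid→(0,7), r/Lo→(0,7), q/Mid→(3,0), q/Lo→(3,0)
Row d: r/Mid→(0,7), r/Lo→(0,7), q/Mid→(8,3), q/Lo→(8,2)

a: (0,7) (0,7) (3,0) (3,0) | d: (0,7) (0,7) (8,3) (8,2)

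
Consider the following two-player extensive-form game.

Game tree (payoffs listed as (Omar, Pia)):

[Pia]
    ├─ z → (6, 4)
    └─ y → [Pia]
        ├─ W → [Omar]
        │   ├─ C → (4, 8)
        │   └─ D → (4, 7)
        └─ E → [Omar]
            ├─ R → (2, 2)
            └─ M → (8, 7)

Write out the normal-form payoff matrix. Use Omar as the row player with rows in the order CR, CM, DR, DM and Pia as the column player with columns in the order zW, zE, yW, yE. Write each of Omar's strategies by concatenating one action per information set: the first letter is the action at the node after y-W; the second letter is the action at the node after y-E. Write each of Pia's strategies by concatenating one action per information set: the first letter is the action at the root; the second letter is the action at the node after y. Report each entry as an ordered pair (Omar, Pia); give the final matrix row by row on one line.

CR: (6,4) (6,4) (4,8) (2,2) | CM: (6,4) (6,4) (4,8) (8,7) | DR: (6,4) (6,4) (4,7) (2,2) | DM: (6,4) (6,4) (4,7) (8,7)

Row CR: zW→(6,4), zE→(6,4), yW→(4,8), yE→(2,2)
Row CM: zW→(6,4), zE→(6,4), yW→(4,8), yE→(8,7)
Row DR: zW→(6,4), zE→(6,4), yW→(4,7), yE→(2,2)
Row DM: zW→(6,4), zE→(6,4), yW→(4,7), yE→(8,7)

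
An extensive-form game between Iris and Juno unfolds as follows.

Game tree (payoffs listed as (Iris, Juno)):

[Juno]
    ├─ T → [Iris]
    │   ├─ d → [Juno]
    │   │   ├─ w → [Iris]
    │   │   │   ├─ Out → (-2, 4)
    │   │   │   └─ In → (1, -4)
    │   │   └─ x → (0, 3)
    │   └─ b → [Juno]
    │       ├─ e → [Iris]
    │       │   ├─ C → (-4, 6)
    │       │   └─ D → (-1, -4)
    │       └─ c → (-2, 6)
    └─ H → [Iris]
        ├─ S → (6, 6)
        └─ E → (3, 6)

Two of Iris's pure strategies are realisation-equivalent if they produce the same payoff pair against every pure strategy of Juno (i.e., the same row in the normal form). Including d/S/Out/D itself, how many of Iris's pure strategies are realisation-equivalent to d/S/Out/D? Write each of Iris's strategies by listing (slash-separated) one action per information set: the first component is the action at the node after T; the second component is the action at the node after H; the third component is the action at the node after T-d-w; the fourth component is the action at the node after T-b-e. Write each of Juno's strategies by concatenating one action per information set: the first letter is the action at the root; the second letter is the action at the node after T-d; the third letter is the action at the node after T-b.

2

Row for d/S/Out/D (columns Twe, Twc, Txe, Txc, Hwe, Hwc, Hxe, Hxc): (-2,4) (-2,4) (0,3) (0,3) (6,6) (6,6) (6,6) (6,6).
Under d/S/Out/D, Iris's choice at the node after T-b-e can never be reached regardless of what Juno does, so varying those choices leaves every outcome unchanged.
Holding the reachable choices fixed and varying the unreachable one freely already gives 2 equivalent strategies.
No other strategy reproduces this row, so those 2 are the full class: d/S/Out/C, d/S/Out/D.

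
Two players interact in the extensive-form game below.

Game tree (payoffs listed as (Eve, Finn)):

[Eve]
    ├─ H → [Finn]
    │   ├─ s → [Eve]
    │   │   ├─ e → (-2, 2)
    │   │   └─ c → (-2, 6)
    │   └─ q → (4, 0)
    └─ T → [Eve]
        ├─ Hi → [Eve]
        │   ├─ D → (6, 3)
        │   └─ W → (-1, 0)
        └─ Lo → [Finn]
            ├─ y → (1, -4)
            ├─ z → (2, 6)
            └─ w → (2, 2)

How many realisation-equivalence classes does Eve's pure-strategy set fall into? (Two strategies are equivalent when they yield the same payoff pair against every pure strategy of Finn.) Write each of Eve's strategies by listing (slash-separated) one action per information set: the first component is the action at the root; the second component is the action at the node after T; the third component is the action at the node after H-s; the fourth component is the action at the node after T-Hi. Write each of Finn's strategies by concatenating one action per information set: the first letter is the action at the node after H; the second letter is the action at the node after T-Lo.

Eve has 16 pure strategies: H/Hi/e/D, H/Hi/e/W, H/Hi/c/D, H/Hi/c/W, H/Lo/e/D, H/Lo/e/W, H/Lo/c/D, H/Lo/c/W, T/Hi/e/D, T/Hi/e/W, T/Hi/c/D, T/Hi/c/W, T/Lo/e/D, T/Lo/e/W, T/Lo/c/D, T/Lo/c/W. Columns: sy, sz, sw, qy, qz, qw.
{H/Hi/e/D, H/Hi/e/W, H/Lo/e/D, H/Lo/e/W} → row (-2,2) (-2,2) (-2,2) (4,0) (4,0) (4,0)
{H/Hi/c/D, H/Hi/c/W, H/Lo/c/D, H/Lo/c/W} → row (-2,6) (-2,6) (-2,6) (4,0) (4,0) (4,0)
{T/Hi/e/D, T/Hi/c/D} → row (6,3) (6,3) (6,3) (6,3) (6,3) (6,3)
{T/Hi/e/W, T/Hi/c/W} → row (-1,0) (-1,0) (-1,0) (-1,0) (-1,0) (-1,0)
{T/Lo/e/D, T/Lo/e/W, T/Lo/c/D, T/Lo/c/W} → row (1,-4) (2,6) (2,2) (1,-4) (2,6) (2,2)
That's 5 distinct rows out of 16 strategies.

5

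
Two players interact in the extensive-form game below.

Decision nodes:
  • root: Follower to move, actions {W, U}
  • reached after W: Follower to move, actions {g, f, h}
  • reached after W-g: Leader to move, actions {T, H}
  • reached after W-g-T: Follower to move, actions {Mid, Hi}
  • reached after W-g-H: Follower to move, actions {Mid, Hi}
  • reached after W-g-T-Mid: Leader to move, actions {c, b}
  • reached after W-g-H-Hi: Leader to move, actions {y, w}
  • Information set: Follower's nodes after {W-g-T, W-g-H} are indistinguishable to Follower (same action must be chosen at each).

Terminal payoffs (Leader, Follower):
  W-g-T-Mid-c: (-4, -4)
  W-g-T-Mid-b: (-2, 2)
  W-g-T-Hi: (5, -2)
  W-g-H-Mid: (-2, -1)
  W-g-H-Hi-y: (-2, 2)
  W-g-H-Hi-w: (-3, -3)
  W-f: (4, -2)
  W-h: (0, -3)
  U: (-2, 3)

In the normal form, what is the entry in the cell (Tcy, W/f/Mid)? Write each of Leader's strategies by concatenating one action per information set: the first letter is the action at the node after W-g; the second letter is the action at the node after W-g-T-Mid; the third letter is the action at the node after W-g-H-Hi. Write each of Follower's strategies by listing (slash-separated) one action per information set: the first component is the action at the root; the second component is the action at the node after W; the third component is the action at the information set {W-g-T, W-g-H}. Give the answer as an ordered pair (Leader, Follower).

(4, -2)

Trace the play path from the root:
  Follower plays W
  Follower plays f at [W]
→ terminal payoff (4, -2).
(Leader's choice at the node after W-g is never reached on this path, so it doesn't affect the outcome.)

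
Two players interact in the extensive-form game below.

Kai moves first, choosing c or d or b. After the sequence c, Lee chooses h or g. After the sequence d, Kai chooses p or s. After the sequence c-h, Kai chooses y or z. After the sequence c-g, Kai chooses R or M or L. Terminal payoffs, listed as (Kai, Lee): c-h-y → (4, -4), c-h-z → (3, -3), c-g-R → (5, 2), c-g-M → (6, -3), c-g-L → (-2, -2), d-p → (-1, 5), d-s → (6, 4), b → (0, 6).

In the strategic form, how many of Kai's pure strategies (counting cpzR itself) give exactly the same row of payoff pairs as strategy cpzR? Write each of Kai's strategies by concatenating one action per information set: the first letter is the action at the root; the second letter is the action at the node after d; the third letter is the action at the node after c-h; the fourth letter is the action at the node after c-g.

Row for cpzR (columns h, g): (3,-3) (5,2).
Under cpzR, Kai's choice at the node after d can never be reached regardless of what Lee does, so varying those choices leaves every outcome unchanged.
Holding the reachable choices fixed and varying the unreachable one freely already gives 2 equivalent strategies.
No other strategy reproduces this row, so those 2 are the full class: cpzR, cszR.

2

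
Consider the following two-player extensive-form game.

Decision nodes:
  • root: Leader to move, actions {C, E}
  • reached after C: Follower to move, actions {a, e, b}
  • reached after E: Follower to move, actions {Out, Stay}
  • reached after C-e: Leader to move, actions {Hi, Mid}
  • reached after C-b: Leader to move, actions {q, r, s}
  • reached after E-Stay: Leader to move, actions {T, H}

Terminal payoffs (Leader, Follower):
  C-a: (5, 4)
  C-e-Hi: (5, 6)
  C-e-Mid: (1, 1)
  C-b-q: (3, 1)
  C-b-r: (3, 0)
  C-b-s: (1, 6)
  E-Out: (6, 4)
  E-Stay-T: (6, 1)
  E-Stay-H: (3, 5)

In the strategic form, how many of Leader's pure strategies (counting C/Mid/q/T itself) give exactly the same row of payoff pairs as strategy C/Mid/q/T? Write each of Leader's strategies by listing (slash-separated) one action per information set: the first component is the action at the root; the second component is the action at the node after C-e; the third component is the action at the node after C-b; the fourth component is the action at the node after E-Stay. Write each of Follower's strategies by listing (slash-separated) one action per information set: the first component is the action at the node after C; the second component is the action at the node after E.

2

Row for C/Mid/q/T (columns a/Out, a/Stay, e/Out, e/Stay, b/Out, b/Stay): (5,4) (5,4) (1,1) (1,1) (3,1) (3,1).
Under C/Mid/q/T, Leader's choice at the node after E-Stay can never be reached regardless of what Follower does, so varying those choices leaves every outcome unchanged.
Holding the reachable choices fixed and varying the unreachable one freely already gives 2 equivalent strategies.
No other strategy reproduces this row, so those 2 are the full class: C/Mid/q/T, C/Mid/q/H.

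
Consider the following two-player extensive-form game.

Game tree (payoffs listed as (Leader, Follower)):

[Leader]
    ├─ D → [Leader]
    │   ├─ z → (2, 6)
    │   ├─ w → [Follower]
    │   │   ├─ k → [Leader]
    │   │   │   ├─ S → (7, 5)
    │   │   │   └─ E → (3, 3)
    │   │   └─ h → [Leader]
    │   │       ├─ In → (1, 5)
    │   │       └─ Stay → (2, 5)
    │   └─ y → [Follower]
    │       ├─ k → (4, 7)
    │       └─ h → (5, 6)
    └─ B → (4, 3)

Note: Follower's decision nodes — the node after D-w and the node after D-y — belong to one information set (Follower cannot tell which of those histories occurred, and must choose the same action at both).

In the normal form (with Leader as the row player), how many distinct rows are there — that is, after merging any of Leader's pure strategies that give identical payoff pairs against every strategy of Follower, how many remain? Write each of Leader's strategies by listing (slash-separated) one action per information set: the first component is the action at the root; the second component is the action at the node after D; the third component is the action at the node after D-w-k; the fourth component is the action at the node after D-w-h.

7

Leader has 24 pure strategies: D/z/S/In, D/z/S/Stay, D/z/E/In, D/z/E/Stay, D/w/S/In, D/w/S/Stay, D/w/E/In, D/w/E/Stay, D/y/S/In, D/y/S/Stay, D/y/E/In, D/y/E/Stay, B/z/S/In, B/z/S/Stay, B/z/E/In, B/z/E/Stay, B/w/S/In, B/w/S/Stay, B/w/E/In, B/w/E/Stay, B/y/S/In, B/y/S/Stay, B/y/E/In, B/y/E/Stay. Columns: k, h.
{D/z/S/In, D/z/S/Stay, D/z/E/In, D/z/E/Stay} → row (2,6) (2,6)
{D/w/S/In} → row (7,5) (1,5)
{D/w/S/Stay} → row (7,5) (2,5)
{D/w/E/In} → row (3,3) (1,5)
{D/w/E/Stay} → row (3,3) (2,5)
{D/y/S/In, D/y/S/Stay, D/y/E/In, D/y/E/Stay} → row (4,7) (5,6)
{B/z/S/In, B/z/S/Stay, B/z/E/In, B/z/E/Stay, B/w/S/In, B/w/S/Stay, B/w/E/In, B/w/E/Stay, B/y/S/In, B/y/S/Stay, B/y/E/In, B/y/E/Stay} → row (4,3) (4,3)
That's 7 distinct rows out of 24 strategies.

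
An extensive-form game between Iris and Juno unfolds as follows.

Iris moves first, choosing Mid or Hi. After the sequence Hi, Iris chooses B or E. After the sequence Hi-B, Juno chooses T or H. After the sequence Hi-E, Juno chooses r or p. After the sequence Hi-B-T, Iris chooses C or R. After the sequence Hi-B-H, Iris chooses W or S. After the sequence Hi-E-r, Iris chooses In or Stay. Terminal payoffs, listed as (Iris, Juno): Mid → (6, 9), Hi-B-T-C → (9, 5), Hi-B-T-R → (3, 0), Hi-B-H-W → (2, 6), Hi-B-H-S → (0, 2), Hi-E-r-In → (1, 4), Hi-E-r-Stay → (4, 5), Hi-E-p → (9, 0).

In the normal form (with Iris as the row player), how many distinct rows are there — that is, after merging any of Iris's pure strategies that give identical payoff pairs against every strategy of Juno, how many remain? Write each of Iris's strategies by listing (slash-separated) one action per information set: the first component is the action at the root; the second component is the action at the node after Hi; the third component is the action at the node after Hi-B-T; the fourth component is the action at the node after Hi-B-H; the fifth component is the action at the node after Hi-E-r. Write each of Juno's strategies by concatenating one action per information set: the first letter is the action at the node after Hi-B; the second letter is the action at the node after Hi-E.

Iris has 32 pure strategies: Mid/B/C/W/In, Mid/B/C/W/Stay, Mid/B/C/S/In, Mid/B/C/S/Stay, Mid/B/R/W/In, Mid/B/R/W/Stay, Mid/B/R/S/In, Mid/B/R/S/Stay, Mid/E/C/W/In, Mid/E/C/W/Stay, Mid/E/C/S/In, Mid/E/C/S/Stay, Mid/E/R/W/In, Mid/E/R/W/Stay, Mid/E/R/S/In, Mid/E/R/S/Stay, Hi/B/C/W/In, Hi/B/C/W/Stay, Hi/B/C/S/In, Hi/B/C/S/Stay, Hi/B/R/W/In, Hi/B/R/W/Stay, Hi/B/R/S/In, Hi/B/R/S/Stay, Hi/E/C/W/In, Hi/E/C/W/Stay, Hi/E/C/S/In, Hi/E/C/S/Stay, Hi/E/R/W/In, Hi/E/R/W/Stay, Hi/E/R/S/In, Hi/E/R/S/Stay. Columns: Tr, Tp, Hr, Hp.
{Mid/B/C/W/In, Mid/B/C/W/Stay, Mid/B/C/S/In, Mid/B/C/S/Stay, Mid/B/R/W/In, Mid/B/R/W/Stay, Mid/B/R/S/In, Mid/B/R/S/Stay, Mid/E/C/W/In, Mid/E/C/W/Stay, Mid/E/C/S/In, Mid/E/C/S/Stay, Mid/E/R/W/In, Mid/E/R/W/Stay, Mid/E/R/S/In, Mid/E/R/S/Stay} → row (6,9) (6,9) (6,9) (6,9)
{Hi/B/C/W/In, Hi/B/C/W/Stay} → row (9,5) (9,5) (2,6) (2,6)
{Hi/B/C/S/In, Hi/B/C/S/Stay} → row (9,5) (9,5) (0,2) (0,2)
{Hi/B/R/W/In, Hi/B/R/W/Stay} → row (3,0) (3,0) (2,6) (2,6)
{Hi/B/R/S/In, Hi/B/R/S/Stay} → row (3,0) (3,0) (0,2) (0,2)
{Hi/E/C/W/In, Hi/E/C/S/In, Hi/E/R/W/In, Hi/E/R/S/In} → row (1,4) (9,0) (1,4) (9,0)
{Hi/E/C/W/Stay, Hi/E/C/S/Stay, Hi/E/R/W/Stay, Hi/E/R/S/Stay} → row (4,5) (9,0) (4,5) (9,0)
That's 7 distinct rows out of 32 strategies.

7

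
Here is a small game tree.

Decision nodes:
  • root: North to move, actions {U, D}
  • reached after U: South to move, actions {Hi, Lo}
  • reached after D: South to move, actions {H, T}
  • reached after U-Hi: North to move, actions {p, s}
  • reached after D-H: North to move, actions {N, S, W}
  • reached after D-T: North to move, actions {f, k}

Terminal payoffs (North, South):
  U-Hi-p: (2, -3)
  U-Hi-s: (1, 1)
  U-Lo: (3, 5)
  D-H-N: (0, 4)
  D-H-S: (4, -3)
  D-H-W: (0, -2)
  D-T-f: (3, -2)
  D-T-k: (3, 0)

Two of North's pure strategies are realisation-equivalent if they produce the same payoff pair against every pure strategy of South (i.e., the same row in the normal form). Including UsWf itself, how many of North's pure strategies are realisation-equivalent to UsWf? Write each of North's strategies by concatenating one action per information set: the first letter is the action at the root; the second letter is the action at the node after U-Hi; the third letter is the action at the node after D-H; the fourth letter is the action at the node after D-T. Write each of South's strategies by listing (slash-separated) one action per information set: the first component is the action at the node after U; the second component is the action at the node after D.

6

Row for UsWf (columns Hi/H, Hi/T, Lo/H, Lo/T): (1,1) (1,1) (3,5) (3,5).
Under UsWf, North's choice at the node after D-H and at the node after D-T can never be reached regardless of what South does, so varying those choices leaves every outcome unchanged.
Holding the reachable choices fixed and varying the unreachable ones freely already gives 3 × 2 = 6 equivalent strategies.
No other strategy reproduces this row, so those 6 are the full class: UsNf, UsNk, UsSf, UsSk, UsWf, UsWk.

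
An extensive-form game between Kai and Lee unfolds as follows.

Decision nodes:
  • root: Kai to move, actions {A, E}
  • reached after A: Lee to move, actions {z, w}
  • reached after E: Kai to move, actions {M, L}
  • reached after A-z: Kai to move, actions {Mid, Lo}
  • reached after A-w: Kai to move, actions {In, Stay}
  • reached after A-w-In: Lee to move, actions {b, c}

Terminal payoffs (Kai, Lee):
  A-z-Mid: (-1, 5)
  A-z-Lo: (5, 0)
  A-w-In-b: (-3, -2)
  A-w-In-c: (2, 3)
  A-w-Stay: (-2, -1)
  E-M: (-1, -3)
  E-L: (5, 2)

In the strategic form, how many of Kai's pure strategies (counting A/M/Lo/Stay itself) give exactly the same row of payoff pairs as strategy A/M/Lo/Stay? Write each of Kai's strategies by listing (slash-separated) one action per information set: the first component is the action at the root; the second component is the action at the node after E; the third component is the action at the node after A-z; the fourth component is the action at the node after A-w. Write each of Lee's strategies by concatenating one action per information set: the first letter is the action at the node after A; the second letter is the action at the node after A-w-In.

2

Row for A/M/Lo/Stay (columns zb, zc, wb, wc): (5,0) (5,0) (-2,-1) (-2,-1).
Under A/M/Lo/Stay, Kai's choice at the node after E can never be reached regardless of what Lee does, so varying those choices leaves every outcome unchanged.
Holding the reachable choices fixed and varying the unreachable one freely already gives 2 equivalent strategies.
No other strategy reproduces this row, so those 2 are the full class: A/M/Lo/Stay, A/L/Lo/Stay.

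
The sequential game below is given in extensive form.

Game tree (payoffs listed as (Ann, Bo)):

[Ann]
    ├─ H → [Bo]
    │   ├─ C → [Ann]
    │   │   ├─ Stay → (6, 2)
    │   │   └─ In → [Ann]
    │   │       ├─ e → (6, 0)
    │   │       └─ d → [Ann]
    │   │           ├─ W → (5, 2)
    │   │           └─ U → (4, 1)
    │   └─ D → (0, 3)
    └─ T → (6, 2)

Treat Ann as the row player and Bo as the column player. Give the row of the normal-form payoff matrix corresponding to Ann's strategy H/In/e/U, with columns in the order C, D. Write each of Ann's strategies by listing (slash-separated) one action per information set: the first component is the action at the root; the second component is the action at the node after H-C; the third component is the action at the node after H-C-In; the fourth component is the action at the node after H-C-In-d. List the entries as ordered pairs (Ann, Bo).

(6,0) (0,3)

vs C: Ann plays H → Bo plays C at [H] → Ann plays In at [H-C] → Ann plays e at [H-C-In] → (6, 0)
vs D: Ann plays H → Bo plays D at [H] → (0, 3)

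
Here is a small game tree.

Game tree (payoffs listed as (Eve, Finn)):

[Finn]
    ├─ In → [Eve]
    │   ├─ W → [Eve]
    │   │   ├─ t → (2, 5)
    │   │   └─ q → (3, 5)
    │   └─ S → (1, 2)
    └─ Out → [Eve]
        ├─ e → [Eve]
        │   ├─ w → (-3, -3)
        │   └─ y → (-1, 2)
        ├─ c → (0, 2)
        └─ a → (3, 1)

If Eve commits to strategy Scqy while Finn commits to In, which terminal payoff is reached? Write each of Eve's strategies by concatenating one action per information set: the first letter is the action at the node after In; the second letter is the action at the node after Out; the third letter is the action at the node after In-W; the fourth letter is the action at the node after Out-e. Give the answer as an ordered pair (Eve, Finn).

Trace the play path from the root:
  Finn plays In
  Eve plays S at [In]
→ terminal payoff (1, 2).
(Eve's choice at the node after Out is never reached on this path, so it doesn't affect the outcome.)

(1, 2)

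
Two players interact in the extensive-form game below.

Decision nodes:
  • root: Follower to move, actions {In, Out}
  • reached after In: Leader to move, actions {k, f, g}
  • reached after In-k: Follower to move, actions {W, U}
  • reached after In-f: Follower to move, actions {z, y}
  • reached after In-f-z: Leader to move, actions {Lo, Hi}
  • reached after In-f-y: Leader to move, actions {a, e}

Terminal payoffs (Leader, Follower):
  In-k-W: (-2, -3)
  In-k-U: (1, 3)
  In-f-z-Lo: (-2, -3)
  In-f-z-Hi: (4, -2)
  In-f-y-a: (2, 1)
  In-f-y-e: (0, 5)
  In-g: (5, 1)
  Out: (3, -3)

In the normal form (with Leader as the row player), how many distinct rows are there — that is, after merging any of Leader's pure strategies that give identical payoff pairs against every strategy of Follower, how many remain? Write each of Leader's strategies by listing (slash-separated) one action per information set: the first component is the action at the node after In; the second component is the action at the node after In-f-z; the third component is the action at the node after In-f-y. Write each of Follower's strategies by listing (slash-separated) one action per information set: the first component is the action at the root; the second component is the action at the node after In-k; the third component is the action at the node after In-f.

Leader has 12 pure strategies: k/Lo/a, k/Lo/e, k/Hi/a, k/Hi/e, f/Lo/a, f/Lo/e, f/Hi/a, f/Hi/e, g/Lo/a, g/Lo/e, g/Hi/a, g/Hi/e. Columns: In/W/z, In/W/y, In/U/z, In/U/y, Out/W/z, Out/W/y, Out/U/z, Out/U/y.
{k/Lo/a, k/Lo/e, k/Hi/a, k/Hi/e} → row (-2,-3) (-2,-3) (1,3) (1,3) (3,-3) (3,-3) (3,-3) (3,-3)
{f/Lo/a} → row (-2,-3) (2,1) (-2,-3) (2,1) (3,-3) (3,-3) (3,-3) (3,-3)
{f/Lo/e} → row (-2,-3) (0,5) (-2,-3) (0,5) (3,-3) (3,-3) (3,-3) (3,-3)
{f/Hi/a} → row (4,-2) (2,1) (4,-2) (2,1) (3,-3) (3,-3) (3,-3) (3,-3)
{f/Hi/e} → row (4,-2) (0,5) (4,-2) (0,5) (3,-3) (3,-3) (3,-3) (3,-3)
{g/Lo/a, g/Lo/e, g/Hi/a, g/Hi/e} → row (5,1) (5,1) (5,1) (5,1) (3,-3) (3,-3) (3,-3) (3,-3)
That's 6 distinct rows out of 12 strategies.

6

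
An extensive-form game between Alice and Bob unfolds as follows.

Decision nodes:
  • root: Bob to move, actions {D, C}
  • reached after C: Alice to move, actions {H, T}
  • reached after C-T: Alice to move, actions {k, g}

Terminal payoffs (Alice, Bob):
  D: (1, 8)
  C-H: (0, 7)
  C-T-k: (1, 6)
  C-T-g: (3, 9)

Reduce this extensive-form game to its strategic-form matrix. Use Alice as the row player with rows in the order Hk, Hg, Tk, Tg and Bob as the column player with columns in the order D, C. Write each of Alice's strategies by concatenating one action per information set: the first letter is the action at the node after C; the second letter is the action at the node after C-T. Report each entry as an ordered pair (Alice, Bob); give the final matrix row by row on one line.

            D        C
  Hk    (1,8)    (0,7)
  Hg    (1,8)    (0,7)
  Tk    (1,8)    (1,6)
  Tg    (1,8)    (3,9)

Hk: (1,8) (0,7) | Hg: (1,8) (0,7) | Tk: (1,8) (1,6) | Tg: (1,8) (3,9)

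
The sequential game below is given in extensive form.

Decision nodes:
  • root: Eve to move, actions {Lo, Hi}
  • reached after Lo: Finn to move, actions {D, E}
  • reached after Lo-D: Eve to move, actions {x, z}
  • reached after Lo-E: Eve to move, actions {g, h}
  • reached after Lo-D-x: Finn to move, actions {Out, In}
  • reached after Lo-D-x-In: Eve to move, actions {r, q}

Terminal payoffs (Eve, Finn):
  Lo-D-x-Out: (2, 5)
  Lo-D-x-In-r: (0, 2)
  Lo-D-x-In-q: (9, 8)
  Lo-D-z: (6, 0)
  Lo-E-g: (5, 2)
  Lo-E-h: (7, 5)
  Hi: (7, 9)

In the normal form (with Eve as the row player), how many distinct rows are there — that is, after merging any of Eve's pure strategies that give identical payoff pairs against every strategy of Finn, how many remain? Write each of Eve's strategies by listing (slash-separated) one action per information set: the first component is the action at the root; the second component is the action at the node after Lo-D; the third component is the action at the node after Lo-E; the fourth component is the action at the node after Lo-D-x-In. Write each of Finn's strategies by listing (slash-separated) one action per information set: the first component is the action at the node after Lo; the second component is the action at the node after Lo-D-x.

Eve has 16 pure strategies: Lo/x/g/r, Lo/x/g/q, Lo/x/h/r, Lo/x/h/q, Lo/z/g/r, Lo/z/g/q, Lo/z/h/r, Lo/z/h/q, Hi/x/g/r, Hi/x/g/q, Hi/x/h/r, Hi/x/h/q, Hi/z/g/r, Hi/z/g/q, Hi/z/h/r, Hi/z/h/q. Columns: D/Out, D/In, E/Out, E/In.
{Lo/x/g/r} → row (2,5) (0,2) (5,2) (5,2)
{Lo/x/g/q} → row (2,5) (9,8) (5,2) (5,2)
{Lo/x/h/r} → row (2,5) (0,2) (7,5) (7,5)
{Lo/x/h/q} → row (2,5) (9,8) (7,5) (7,5)
{Lo/z/g/r, Lo/z/g/q} → row (6,0) (6,0) (5,2) (5,2)
{Lo/z/h/r, Lo/z/h/q} → row (6,0) (6,0) (7,5) (7,5)
{Hi/x/g/r, Hi/x/g/q, Hi/x/h/r, Hi/x/h/q, Hi/z/g/r, Hi/z/g/q, Hi/z/h/r, Hi/z/h/q} → row (7,9) (7,9) (7,9) (7,9)
That's 7 distinct rows out of 16 strategies.

7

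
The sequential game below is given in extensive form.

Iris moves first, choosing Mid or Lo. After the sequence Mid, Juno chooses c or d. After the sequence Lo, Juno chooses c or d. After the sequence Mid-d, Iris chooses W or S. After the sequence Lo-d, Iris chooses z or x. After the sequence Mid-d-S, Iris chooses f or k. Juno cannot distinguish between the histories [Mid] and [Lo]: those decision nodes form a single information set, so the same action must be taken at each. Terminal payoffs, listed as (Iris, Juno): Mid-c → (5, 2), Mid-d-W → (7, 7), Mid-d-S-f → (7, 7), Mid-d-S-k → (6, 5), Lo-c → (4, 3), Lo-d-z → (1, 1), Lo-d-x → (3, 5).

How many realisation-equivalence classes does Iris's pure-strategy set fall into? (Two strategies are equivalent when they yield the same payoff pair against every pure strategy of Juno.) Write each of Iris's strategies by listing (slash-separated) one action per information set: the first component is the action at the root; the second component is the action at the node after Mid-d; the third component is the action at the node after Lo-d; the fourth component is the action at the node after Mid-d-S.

4

Iris has 16 pure strategies: Mid/W/z/f, Mid/W/z/k, Mid/W/x/f, Mid/W/x/k, Mid/S/z/f, Mid/S/z/k, Mid/S/x/f, Mid/S/x/k, Lo/W/z/f, Lo/W/z/k, Lo/W/x/f, Lo/W/x/k, Lo/S/z/f, Lo/S/z/k, Lo/S/x/f, Lo/S/x/k. Columns: c, d.
{Mid/W/z/f, Mid/W/z/k, Mid/W/x/f, Mid/W/x/k, Mid/S/z/f, Mid/S/x/f} → row (5,2) (7,7)
{Mid/S/z/k, Mid/S/x/k} → row (5,2) (6,5)
{Lo/W/z/f, Lo/W/z/k, Lo/S/z/f, Lo/S/z/k} → row (4,3) (1,1)
{Lo/W/x/f, Lo/W/x/k, Lo/S/x/f, Lo/S/x/k} → row (4,3) (3,5)
That's 4 distinct rows out of 16 strategies.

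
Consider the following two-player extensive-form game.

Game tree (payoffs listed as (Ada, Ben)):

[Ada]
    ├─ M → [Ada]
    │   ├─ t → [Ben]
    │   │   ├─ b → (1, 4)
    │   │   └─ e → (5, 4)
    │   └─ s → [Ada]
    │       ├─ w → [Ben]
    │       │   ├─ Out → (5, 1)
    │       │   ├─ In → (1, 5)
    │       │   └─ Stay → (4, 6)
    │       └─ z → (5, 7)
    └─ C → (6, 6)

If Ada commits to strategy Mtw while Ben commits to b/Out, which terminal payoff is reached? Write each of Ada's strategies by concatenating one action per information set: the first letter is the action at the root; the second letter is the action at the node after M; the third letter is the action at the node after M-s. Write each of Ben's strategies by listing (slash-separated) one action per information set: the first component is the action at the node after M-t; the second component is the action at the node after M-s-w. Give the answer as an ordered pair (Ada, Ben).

(1, 4)

Trace the play path from the root:
  Ada plays M
  Ada plays t at [M]
  Ben plays b at [M-t]
→ terminal payoff (1, 4).
(Ada's choice at the node after M-s is never reached on this path, so it doesn't affect the outcome.)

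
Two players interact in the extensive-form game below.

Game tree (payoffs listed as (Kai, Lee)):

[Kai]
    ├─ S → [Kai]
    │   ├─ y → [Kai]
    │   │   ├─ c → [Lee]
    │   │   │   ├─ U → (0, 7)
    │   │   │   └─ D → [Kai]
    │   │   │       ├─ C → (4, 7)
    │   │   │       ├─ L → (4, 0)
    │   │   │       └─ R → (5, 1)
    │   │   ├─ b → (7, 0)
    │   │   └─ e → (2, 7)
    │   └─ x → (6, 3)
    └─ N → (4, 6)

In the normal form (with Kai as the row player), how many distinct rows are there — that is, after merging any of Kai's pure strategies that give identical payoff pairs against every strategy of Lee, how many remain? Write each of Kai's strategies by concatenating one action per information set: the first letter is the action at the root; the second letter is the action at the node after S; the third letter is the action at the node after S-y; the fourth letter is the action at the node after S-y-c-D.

7

Kai has 36 pure strategies: SycC, SycL, SycR, SybC, SybL, SybR, SyeC, SyeL, SyeR, SxcC, SxcL, SxcR, SxbC, SxbL, SxbR, SxeC, SxeL, SxeR, NycC, NycL, NycR, NybC, NybL, NybR, NyeC, NyeL, NyeR, NxcC, NxcL, NxcR, NxbC, NxbL, NxbR, NxeC, NxeL, NxeR. Columns: U, D.
{SycC} → row (0,7) (4,7)
{SycL} → row (0,7) (4,0)
{SycR} → row (0,7) (5,1)
{SybC, SybL, SybR} → row (7,0) (7,0)
{SyeC, SyeL, SyeR} → row (2,7) (2,7)
{SxcC, SxcL, SxcR, SxbC, SxbL, SxbR, SxeC, SxeL, SxeR} → row (6,3) (6,3)
{NycC, NycL, NycR, NybC, NybL, NybR, NyeC, NyeL, NyeR, NxcC, NxcL, NxcR, NxbC, NxbL, NxbR, NxeC, NxeL, NxeR} → row (4,6) (4,6)
That's 7 distinct rows out of 36 strategies.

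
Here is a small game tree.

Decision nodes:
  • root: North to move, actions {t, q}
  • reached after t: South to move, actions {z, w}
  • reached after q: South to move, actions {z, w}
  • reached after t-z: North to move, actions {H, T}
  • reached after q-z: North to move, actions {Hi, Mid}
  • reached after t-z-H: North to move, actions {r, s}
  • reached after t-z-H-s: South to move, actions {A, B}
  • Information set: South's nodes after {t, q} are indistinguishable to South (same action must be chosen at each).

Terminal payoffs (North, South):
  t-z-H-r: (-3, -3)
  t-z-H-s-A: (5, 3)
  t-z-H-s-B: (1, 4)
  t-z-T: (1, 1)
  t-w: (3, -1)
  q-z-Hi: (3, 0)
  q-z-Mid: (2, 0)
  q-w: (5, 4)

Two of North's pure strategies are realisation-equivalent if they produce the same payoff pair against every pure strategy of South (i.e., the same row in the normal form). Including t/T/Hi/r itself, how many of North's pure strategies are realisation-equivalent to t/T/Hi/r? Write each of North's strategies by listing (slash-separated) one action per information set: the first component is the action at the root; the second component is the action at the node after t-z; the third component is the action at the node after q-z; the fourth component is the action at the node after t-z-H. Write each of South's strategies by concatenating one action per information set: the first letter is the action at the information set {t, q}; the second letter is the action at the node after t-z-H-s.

4

Row for t/T/Hi/r (columns zA, zB, wA, wB): (1,1) (1,1) (3,-1) (3,-1).
Under t/T/Hi/r, North's choice at the node after q-z and at the node after t-z-H can never be reached regardless of what South does, so varying those choices leaves every outcome unchanged.
Holding the reachable choices fixed and varying the unreachable ones freely already gives 2 × 2 = 4 equivalent strategies.
No other strategy reproduces this row, so those 4 are the full class: t/T/Hi/r, t/T/Hi/s, t/T/Mid/r, t/T/Mid/s.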